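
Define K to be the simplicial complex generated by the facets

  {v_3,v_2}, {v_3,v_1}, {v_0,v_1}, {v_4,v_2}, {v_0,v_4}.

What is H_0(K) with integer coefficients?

H_0 = Z.

Fix the vertex order v_0 < v_1 < v_2 < v_3 < v_4 and write every simplex with vertices in increasing order. Then dim K = 1 and the simplices of K are:

  0-simplices (5): [v_0], [v_1], [v_2], [v_3], [v_4]
  1-simplices (5): [v_0,v_1], [v_0,v_4], [v_1,v_3], [v_2,v_3], [v_2,v_4]

so the chain groups are C_0 ≅ Z^5, C_1 ≅ Z^5.

Boundary ∂_1: C_1 → C_0 sends each edge [p,q] (with p < q) to q − p. For instance
  ∂[v_1,v_3] = [v_3] − [v_1].
This gives a 5×5 integer matrix of rank 4; reducing to Smith normal form yields diagonal entries (1,1,1,1).

Now H_k = ker ∂_k / im ∂_{k+1}, so:

  H_0: rank C_0 − rank ∂_1 = 5 − 4 = 1, and the invariant factors of ∂_1 are all 1, so H_0 = Z.

(K is a triangulation of the circle S^1.)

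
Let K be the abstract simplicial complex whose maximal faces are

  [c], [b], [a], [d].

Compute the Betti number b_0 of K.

b_0 = 4.

Fix the vertex order a < b < c < d and write every simplex with vertices in increasing order. Then dim K = 0 and the simplices of K are:

  0-simplices (4): a, b, c, d

so the chain groups are C_0 ≅ Z^4.

Computing H_k = (kernel of ∂_k) / (image of ∂_{k+1}):

  H_0: rank C_0 − rank ∂_1 = 4 − 0 = 4, and there is no ∂_1, so H_0 ≅ Z^4.

Hence the Betti numbers are b_0 = 4.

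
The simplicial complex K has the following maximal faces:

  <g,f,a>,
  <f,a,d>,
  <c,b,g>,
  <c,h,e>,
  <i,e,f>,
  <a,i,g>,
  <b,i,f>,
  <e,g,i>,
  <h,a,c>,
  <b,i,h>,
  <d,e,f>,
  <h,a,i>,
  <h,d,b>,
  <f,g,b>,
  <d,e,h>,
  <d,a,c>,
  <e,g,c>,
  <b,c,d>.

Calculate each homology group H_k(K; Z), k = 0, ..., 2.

H_0 ≅ Z,  H_1 ≅ Z ⊕ Z_2,  H_2 = 0.

Take the total order a < b < c < d < e < f < g < h < i on the vertex set. Then K (dimension 2) consists of the simplices:

  0-simplices (9): a, b, c, d, e, f, g, h, i
  1-simplices (27): ac, ad, af, ag, ah, ai, bc, bd, bf, bg, bh, bi, cd, ce, cg, ch, de, df, dh, ef, eg, eh, ei, fg, fi, gi, hi
  2-simplices (18): acd, ach, adf, afg, agi, ahi, bcd, bcg, bdh, bfg, bfi, bhi, ceg, ceh, def, deh, efi, egi

giving chain groups C_0 ≅ Z^9, C_1 ≅ Z^27, C_2 ≅ Z^18.

Boundary ∂_1: C_1 → C_0 is given by ∂[p,q] = [q] − [p]. For instance
  ∂eh = h − e.
As a 9×27 matrix over Z this has rank 8, with invariant factors (1,1,1,1,1,1,1,1).

Boundary ∂_2: C_2 → C_1 sends each 2-simplex [p,q,r] to [q,r] − [p,r] + [p,q]. For instance
  ∂agi = gi − ai + ag,
  ∂acd = cd − ad + ac.
The 27×18 boundary matrix has rank 18 and Smith normal form diag(1,1,1,1,1,1,1,1,1,1,1,1,1,1,1,1,1,2).

Now H_k = ker ∂_k / im ∂_{k+1}, so:

  H_0: rank C_0 − rank ∂_1 = 9 − 8 = 1, and the invariant factors of ∂_1 are all 1, so H_0 = Z.
  H_1: rank ker ∂_1 − rank ∂_2 = (27 − 8) − 18 = 1, and ∂_2 has invariant factor 2 > 1, so H_1 = Z ⊕ Z_2.
  H_2: rank ker ∂_2 − rank ∂_3 = (18 − 18) − 0 = 0, and there is no ∂_3, so H_2 = 0.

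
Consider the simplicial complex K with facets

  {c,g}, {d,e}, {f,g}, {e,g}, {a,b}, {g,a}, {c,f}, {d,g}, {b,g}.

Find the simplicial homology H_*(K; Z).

K has 7 vertices, 9 edges.
rank ∂_0 = 0, rank ∂_1 = 6 ⇒ b_0 = 7 − 0 − 6 = 1; all invariant factors of ∂_1 are 1 so no torsion. So H_0 = Z.
rank ∂_1 = 6, rank ∂_2 = 0 ⇒ b_1 = 9 − 6 − 0 = 3. So H_1 = Z^3.

H_0 = Z,  H_1 = Z^3.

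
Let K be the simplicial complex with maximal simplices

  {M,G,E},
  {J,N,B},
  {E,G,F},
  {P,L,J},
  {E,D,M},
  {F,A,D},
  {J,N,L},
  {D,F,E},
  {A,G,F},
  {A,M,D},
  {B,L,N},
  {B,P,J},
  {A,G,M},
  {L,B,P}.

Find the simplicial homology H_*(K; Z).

We work with the vertex ordering A < B < D < E < F < G < J < L < M < N < P. The simplices of K, each written with vertices in increasing order, are:

  0-simplices (11): A, B, D, E, F, G, J, L, M, N, P
  1-simplices (21): AD, AF, AG, AM, BJ, BL, BN, BP, DE, DF, DM, EF, EG, EM, FG, GM, JL, JN, JP, LN, LP
  2-simplices (14): ADF, ADM, AFG, AGM, BJN, BJP, BLN, BLP, DEF, DEM, EFG, EGM, JLN, JLP

giving chain groups C_0 ≅ Z^11, C_1 ≅ Z^21, C_2 ≅ Z^14.

Boundary ∂_1: C_1 → C_0 sends each edge [p,q] (with p < q) to q − p. For instance
  ∂FG = G − F.
This gives a 11×21 integer matrix of rank 9; reducing to Smith normal form yields diagonal entries (1,1,1,1,1,1,1,1,1).

The boundary map ∂_2: C_2 → C_1 maps a triangle to the signed sum of its edges. For instance
  ∂AGM = GM − AM + AG,
  ∂DEM = EM − DM + DE.
The 21×14 boundary matrix has rank 12 and Smith normal form diag(1,1,1,1,1,1,1,1,1,1,1,1).

Reading off H_k = ker ∂_k / im ∂_{k+1}:

  H_0: rank C_0 − rank ∂_1 = 11 − 9 = 2, and the invariant factors of ∂_1 are all 1, so H_0 ≅ Z^2.
  H_1: rank ker ∂_1 − rank ∂_2 = (21 − 9) − 12 = 0, and the invariant factors of ∂_2 are all 1, so H_1 ≅ 0.
  H_2: rank ker ∂_2 − rank ∂_3 = (14 − 12) − 0 = 2, and there is no ∂_3, so H_2 ≅ Z^2.

H_0 ≅ Z^2,  H_1 = 0,  H_2 ≅ Z^2.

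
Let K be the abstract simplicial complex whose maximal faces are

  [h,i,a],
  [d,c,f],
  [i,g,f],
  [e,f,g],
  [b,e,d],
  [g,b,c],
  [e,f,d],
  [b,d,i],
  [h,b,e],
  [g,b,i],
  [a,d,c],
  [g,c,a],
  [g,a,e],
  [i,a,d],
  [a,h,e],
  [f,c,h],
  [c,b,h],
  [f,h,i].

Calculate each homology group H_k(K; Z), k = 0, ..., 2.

Fix the vertex order a < b < c < d < e < f < g < h < i and write every simplex with vertices in increasing order. Then dim K = 2 and the simplices of K are:

  0-simplices (9): a, b, c, d, e, f, g, h, i
  1-simplices (27): ac, ad, ae, ag, ah, ai, bc, bd, be, bg, bh, bi, cd, cf, cg, ch, de, df, di, ef, eg, eh, fg, fh, fi, gi, hi
  2-simplices (18): acd, acg, adi, aeg, aeh, ahi, bcg, bch, bde, bdi, beh, bgi, cdf, cfh, def, efg, fgi, fhi

so the chain groups are C_0 ≅ Z^9, C_1 ≅ Z^27, C_2 ≅ Z^18.

The boundary map ∂_1: C_1 → C_0 maps an edge to its endpoints' difference, ∂[p,q] = q − p.
The resulting 9×27 matrix has rank 8, and its Smith normal form has invariant factors (1,1,1,1,1,1,1,1).

∂_2: C_2 → C_1 maps a triangle to the signed sum of its edges. For instance
  ∂aeh = eh − ah + ae,
  ∂aeg = eg − ag + ae.
This gives a 27×18 integer matrix of rank 17; reducing to Smith normal form yields diagonal entries (1,1,1,1,1,1,1,1,1,1,1,1,1,1,1,1,1).

Computing H_k = (kernel of ∂_k) / (image of ∂_{k+1}):

  H_0: rank C_0 − rank ∂_1 = 9 − 8 = 1, and the invariant factors of ∂_1 are all 1, so H_0 ≅ Z.
  H_1: rank ker ∂_1 − rank ∂_2 = (27 − 8) − 17 = 2, and the invariant factors of ∂_2 are all 1, so H_1 ≅ Z^2.
  H_2: rank ker ∂_2 − rank ∂_3 = (18 − 17) − 0 = 1, and there is no ∂_3, so H_2 ≅ Z.

As a check, the Euler characteristic is 9 − 27 + 18 = 0, which agrees with 1 − 2 + 1 = 0.
(K is a triangulation of the torus T^2.)

H_0 = Z,  H_1 = Z^2,  H_2 = Z.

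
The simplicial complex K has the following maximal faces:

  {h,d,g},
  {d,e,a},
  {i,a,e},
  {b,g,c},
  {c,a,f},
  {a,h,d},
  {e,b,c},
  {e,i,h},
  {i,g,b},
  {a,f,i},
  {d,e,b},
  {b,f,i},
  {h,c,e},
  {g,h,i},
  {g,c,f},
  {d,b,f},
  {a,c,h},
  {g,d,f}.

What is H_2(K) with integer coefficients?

H_2 = 0.

Order the vertices as a < b < c < d < e < f < g < h < i. Listing each simplex with vertices in this order, K has dimension 2 with simplices:

  0-simplices (9): a, b, c, d, e, f, g, h, i
  1-simplices (27): ac, ad, ae, af, ah, ai, bc, bd, be, bf, bg, bi, ce, cf, cg, ch, de, df, dg, dh, eh, ei, fg, fi, gh, gi, hi
  2-simplices (18): acf, ach, ade, adh, aei, afi, bce, bcg, bde, bdf, bfi, bgi, ceh, cfg, dfg, dgh, ehi, ghi

giving chain groups C_0 ≅ Z^9, C_1 ≅ Z^27, C_2 ≅ Z^18.

Boundary ∂_1: C_1 → C_0 sends each edge [p,q] (with p < q) to q − p. For instance
  ∂ce = e − c.
The 9×27 boundary matrix has rank 8 and Smith normal form diag(1,1,1,1,1,1,1,1).

∂_2: C_2 → C_1 sends each 2-simplex [p,q,r] to [q,r] − [p,r] + [p,q]. For instance
  ∂bdf = df − bf + bd,
  ∂dfg = fg − dg + df.
The resulting 27×18 matrix has rank 18, and its Smith normal form has invariant factors (1,1,1,1,1,1,1,1,1,1,1,1,1,1,1,1,1,2).

Now H_k = ker ∂_k / im ∂_{k+1}, so:

  H_2: rank ker ∂_2 − rank ∂_3 = (18 − 18) − 0 = 0, and there is no ∂_3, so H_2 ≅ 0.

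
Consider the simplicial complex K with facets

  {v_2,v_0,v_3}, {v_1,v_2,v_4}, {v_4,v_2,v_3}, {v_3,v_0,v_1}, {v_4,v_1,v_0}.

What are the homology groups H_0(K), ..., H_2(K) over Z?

H_0 ≅ Z,  H_1 ≅ Z,  H_2 = 0.

Order the vertices as v_0 < v_1 < v_2 < v_3 < v_4. Listing each simplex with vertices in this order, K has dimension 2 with simplices:

  0-simplices (5): [v_0], [v_1], [v_2], [v_3], [v_4]
  1-simplices (10): [v_0,v_1], [v_0,v_2], [v_0,v_3], [v_0,v_4], [v_1,v_2], [v_1,v_3], [v_1,v_4], [v_2,v_3], [v_2,v_4], [v_3,v_4]
  2-simplices (5): [v_0,v_1,v_3], [v_0,v_1,v_4], [v_0,v_2,v_3], [v_1,v_2,v_4], [v_2,v_3,v_4]

Hence C_0 ≅ Z^5, C_1 ≅ Z^10, C_2 ≅ Z^5.

Boundary ∂_1: C_1 → C_0 sends each edge [p,q] (with p < q) to q − p. For instance
  ∂[v_0,v_1] = [v_1] − [v_0].
This gives a 5×10 integer matrix of rank 4; reducing to Smith normal form yields diagonal entries (1,1,1,1).

The boundary map ∂_2: C_2 → C_1 maps a triangle to the signed sum of its edges. For instance
  ∂[v_0,v_2,v_3] = [v_2,v_3] − [v_0,v_3] + [v_0,v_2],
  ∂[v_0,v_1,v_4] = [v_1,v_4] − [v_0,v_4] + [v_0,v_1].
This gives a 10×5 integer matrix of rank 5; reducing to Smith normal form yields diagonal entries (1,1,1,1,1).

From H_k ≅ ker(∂_k) / im(∂_{k+1}) we obtain:

  H_0: rank C_0 − rank ∂_1 = 5 − 4 = 1, and the invariant factors of ∂_1 are all 1, so H_0 = Z.
  H_1: rank ker ∂_1 − rank ∂_2 = (10 − 4) − 5 = 1, and the invariant factors of ∂_2 are all 1, so H_1 = Z.
  H_2: rank ker ∂_2 − rank ∂_3 = (5 − 5) − 0 = 0, and there is no ∂_3, so H_2 = 0.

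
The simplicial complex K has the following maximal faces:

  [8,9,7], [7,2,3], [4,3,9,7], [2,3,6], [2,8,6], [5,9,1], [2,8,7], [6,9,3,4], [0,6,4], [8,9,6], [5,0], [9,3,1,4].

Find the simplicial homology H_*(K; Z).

H_0 ≅ Z,  H_1 ≅ Z,  H_2 ≅ Z,  H_3 = 0.

Fix the vertex order 0 < 1 < 2 < 3 < 4 < 5 < 6 < 7 < 8 < 9 and write every simplex with vertices in increasing order. Then dim K = 3 and the simplices of K are:

  0-simplices (10): [0], [1], [2], [3], [4], [5], [6], [7], [8], [9]
  1-simplices (24): (24 of them)
  2-simplices (18): [0,4,6], [1,3,4], [1,3,9], [1,4,9], [1,5,9], [2,3,6], [2,3,7], [2,6,8], [2,7,8], [3,4,6], [3,4,7], [3,4,9], [3,6,9], [3,7,9], [4,6,9], [4,7,9], [6,8,9], [7,8,9]
  3-simplices (3): [1,3,4,9], [3,4,6,9], [3,4,7,9]

so the chain groups are C_0 ≅ Z^10, C_1 ≅ Z^24, C_2 ≅ Z^18, C_3 ≅ Z^3.

The boundary map ∂_1: C_1 → C_0 sends each edge [p,q] (with p < q) to q − p. For instance
  ∂[3,6] = [6] − [3].
As a 10×24 matrix over Z this has rank 9, with invariant factors (1,1,1,1,1,1,1,1,1).

∂_2: C_2 → C_1 sends each 2-simplex [p,q,r] to [q,r] − [p,r] + [p,q]. For instance
  ∂[3,4,6] = [4,6] − [3,6] + [3,4],
  ∂[2,3,7] = [3,7] − [2,7] + [2,3].
The 24×18 boundary matrix has rank 14 and Smith normal form diag(1,1,1,1,1,1,1,1,1,1,1,1,1,1).

∂_3: C_3 → C_2 sends each 3-simplex σ to the alternating sum Σ_i (−1)^i (σ with its i-th vertex removed). For instance
  ∂[1,3,4,9] = [3,4,9] − [1,4,9] + [1,3,9] − [1,3,4],
  ∂[3,4,7,9] = [4,7,9] − [3,7,9] + [3,4,9] − [3,4,7].
This gives a 18×3 integer matrix of rank 3; reducing to Smith normal form yields diagonal entries (1,1,1).

From H_k ≅ ker(∂_k) / im(∂_{k+1}) we obtain:

  H_0: rank C_0 − rank ∂_1 = 10 − 9 = 1, and the invariant factors of ∂_1 are all 1, so H_0 ≅ Z.
  H_1: rank ker ∂_1 − rank ∂_2 = (24 − 9) − 14 = 1, and the invariant factors of ∂_2 are all 1, so H_1 ≅ Z.
  H_2: rank ker ∂_2 − rank ∂_3 = (18 − 14) − 3 = 1, and the invariant factors of ∂_3 are all 1, so H_2 ≅ Z.
  H_3: rank ker ∂_3 − rank ∂_4 = (3 − 3) − 0 = 0, and there is no ∂_4, so H_3 ≅ 0.

As a check, the Euler characteristic is 10 − 24 + 18 − 3 = 1, which agrees with 1 − 1 + 1 − 0 = 1.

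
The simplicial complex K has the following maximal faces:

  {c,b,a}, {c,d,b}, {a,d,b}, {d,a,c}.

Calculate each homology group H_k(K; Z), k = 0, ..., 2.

H_0 ≅ Z,  H_1 = 0,  H_2 ≅ Z.

We work with the vertex ordering a < b < c < d. The simplices of K, each written with vertices in increasing order, are:

  0-simplices (4): a, b, c, d
  1-simplices (6): ab, ac, ad, bc, bd, cd
  2-simplices (4): abc, abd, acd, bcd

so the chain groups are C_0 ≅ Z^4, C_1 ≅ Z^6, C_2 ≅ Z^4.

The boundary map ∂_1: C_1 → C_0 maps an edge to its endpoints' difference, ∂[p,q] = q − p. For instance
  ∂cd = d − c.
The resulting 4×6 matrix has rank 3, and its Smith normal form has invariant factors (1,1,1).

Boundary ∂_2: C_2 → C_1 sends each 2-simplex [p,q,r] to [q,r] − [p,r] + [p,q]. For instance
  ∂bcd = cd − bd + bc,
  ∂abd = bd − ad + ab.
This gives a 6×4 integer matrix of rank 3; reducing to Smith normal form yields diagonal entries (1,1,1).

From H_k ≅ ker(∂_k) / im(∂_{k+1}) we obtain:

  H_0: rank C_0 − rank ∂_1 = 4 − 3 = 1, and the invariant factors of ∂_1 are all 1, so H_0 ≅ Z.
  H_1: rank ker ∂_1 − rank ∂_2 = (6 − 3) − 3 = 0, and the invariant factors of ∂_2 are all 1, so H_1 ≅ 0.
  H_2: rank ker ∂_2 − rank ∂_3 = (4 − 3) − 0 = 1, and there is no ∂_3, so H_2 ≅ Z.

As a check, the Euler characteristic is 4 − 6 + 4 = 2, which agrees with 1 − 0 + 1 = 2.
(K is a triangulation of the 2-sphere S^2.)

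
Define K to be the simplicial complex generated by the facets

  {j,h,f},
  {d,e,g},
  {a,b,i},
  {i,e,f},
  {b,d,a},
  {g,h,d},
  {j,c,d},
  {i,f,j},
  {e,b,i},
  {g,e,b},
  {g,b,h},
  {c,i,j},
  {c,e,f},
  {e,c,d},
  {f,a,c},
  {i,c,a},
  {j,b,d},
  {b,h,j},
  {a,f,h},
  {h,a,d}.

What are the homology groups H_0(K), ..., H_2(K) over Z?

K has 10 vertices, 30 edges, 20 triangles.
rank ∂_0 = 0, rank ∂_1 = 9 ⇒ b_0 = 10 − 0 − 9 = 1; all invariant factors of ∂_1 are 1 so no torsion. So H_0 = Z.
rank ∂_1 = 9, rank ∂_2 = 20 ⇒ b_1 = 30 − 9 − 20 = 1; ∂_2 has invariant factor(s) [2] giving torsion. So H_1 = Z ⊕ Z_2.
rank ∂_2 = 20, rank ∂_3 = 0 ⇒ b_2 = 20 − 20 − 0 = 0. So H_2 = 0.

H_0 ≅ Z,  H_1 ≅ Z ⊕ Z_2,  H_2 = 0.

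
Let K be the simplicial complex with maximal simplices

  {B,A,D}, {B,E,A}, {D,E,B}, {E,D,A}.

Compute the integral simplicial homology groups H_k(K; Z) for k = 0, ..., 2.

Order the vertices as A < B < D < E. Listing each simplex with vertices in this order, K has dimension 2 with simplices:

  0-simplices (4): A, B, D, E
  1-simplices (6): AB, AD, AE, BD, BE, DE
  2-simplices (4): ABD, ABE, ADE, BDE

giving chain groups C_0 ≅ Z^4, C_1 ≅ Z^6, C_2 ≅ Z^4.

∂_1: C_1 → C_0 sends each edge [p,q] (with p < q) to q − p. For instance
  ∂AB = B − A.
The resulting 4×6 matrix has rank 3, and its Smith normal form has invariant factors (1,1,1).

∂_2: C_2 → C_1 maps a triangle to the signed sum of its edges. For instance
  ∂BDE = DE − BE + BD,
  ∂ABE = BE − AE + AB.
This gives a 6×4 integer matrix of rank 3; reducing to Smith normal form yields diagonal entries (1,1,1).

From H_k ≅ ker(∂_k) / im(∂_{k+1}) we obtain:

  H_0: rank C_0 − rank ∂_1 = 4 − 3 = 1, and the invariant factors of ∂_1 are all 1, so H_0 ≅ Z.
  H_1: rank ker ∂_1 − rank ∂_2 = (6 − 3) − 3 = 0, and the invariant factors of ∂_2 are all 1, so H_1 ≅ 0.
  H_2: rank ker ∂_2 − rank ∂_3 = (4 − 3) − 0 = 1, and there is no ∂_3, so H_2 ≅ Z.

H_0 = Z,  H_1 = 0,  H_2 = Z.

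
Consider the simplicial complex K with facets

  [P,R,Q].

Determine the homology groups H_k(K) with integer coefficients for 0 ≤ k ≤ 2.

We work with the vertex ordering P < Q < R. The simplices of K, each written with vertices in increasing order, are:

  0-simplices (3): P, Q, R
  1-simplices (3): PQ, PR, QR
  2-simplices (1): PQR

so the chain groups are C_0 ≅ Z^3, C_1 ≅ Z^3, C_2 ≅ Z^1.

∂_1: C_1 → C_0 sends each edge [p,q] (with p < q) to q − p. For instance
  ∂PQ = Q − P.
This gives a 3×3 integer matrix of rank 2; reducing to Smith normal form yields diagonal entries (1,1).

∂_2: C_2 → C_1 maps a triangle to the signed sum of its edges. For instance
  ∂PQR = QR − PR + PQ.
The resulting 3×1 matrix has rank 1, and its Smith normal form has invariant factors (1).

Now H_k = ker ∂_k / im ∂_{k+1}, so:

  H_0: rank C_0 − rank ∂_1 = 3 − 2 = 1, and the invariant factors of ∂_1 are all 1, so H_0 ≅ Z.
  H_1: rank ker ∂_1 − rank ∂_2 = (3 − 2) − 1 = 0, and the invariant factors of ∂_2 are all 1, so H_1 ≅ 0.
  H_2: rank ker ∂_2 − rank ∂_3 = (1 − 1) − 0 = 0, and there is no ∂_3, so H_2 ≅ 0.

As a check, the Euler characteristic is 3 − 3 + 1 = 1, which agrees with 1 − 0 + 0 = 1.
(K is a triangulation of the 2-simplex.)

H_0 ≅ Z,  H_1 = 0,  H_2 = 0.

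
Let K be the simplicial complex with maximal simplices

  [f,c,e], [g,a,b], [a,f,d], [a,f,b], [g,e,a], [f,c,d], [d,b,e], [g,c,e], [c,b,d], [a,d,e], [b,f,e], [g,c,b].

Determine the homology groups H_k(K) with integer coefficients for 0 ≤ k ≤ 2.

We work with the vertex ordering a < b < c < d < e < f < g. The simplices of K, each written with vertices in increasing order, are:

  0-simplices (7): a, b, c, d, e, f, g
  1-simplices (18): ab, ad, ae, af, ag, bc, bd, be, bf, bg, cd, ce, cf, cg, de, df, ef, eg
  2-simplices (12): abf, abg, ade, adf, aeg, bcd, bcg, bde, bef, cdf, cef, ceg

Hence C_0 ≅ Z^7, C_1 ≅ Z^18, C_2 ≅ Z^12.

Boundary ∂_1: C_1 → C_0 is given by ∂[p,q] = [q] − [p]. For instance
  ∂eg = g − e.
This gives a 7×18 integer matrix of rank 6; reducing to Smith normal form yields diagonal entries (1,1,1,1,1,1).

The boundary map ∂_2: C_2 → C_1 maps a triangle to the signed sum of its edges. For instance
  ∂bef = ef − bf + be,
  ∂cef = ef − cf + ce.
The resulting 18×12 matrix has rank 12, and its Smith normal form has invariant factors (1,1,1,1,1,1,1,1,1,1,1,2).

Reading off H_k = ker ∂_k / im ∂_{k+1}:

  H_0: rank C_0 − rank ∂_1 = 7 − 6 = 1, and the invariant factors of ∂_1 are all 1, so H_0 ≅ Z.
  H_1: rank ker ∂_1 − rank ∂_2 = (18 − 6) − 12 = 0, and ∂_2 has invariant factor 2 > 1, so H_1 ≅ Z/2Z.
  H_2: rank ker ∂_2 − rank ∂_3 = (12 − 12) − 0 = 0, and there is no ∂_3, so H_2 ≅ 0.

As a check, the Euler characteristic is 7 − 18 + 12 = 1, which agrees with 1 − 0 + 0 = 1.

H_0 = Z,  H_1 = Z/2Z,  H_2 = 0.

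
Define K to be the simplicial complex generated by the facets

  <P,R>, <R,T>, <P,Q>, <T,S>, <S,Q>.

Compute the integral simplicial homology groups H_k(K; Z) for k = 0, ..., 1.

H_0 = Z,  H_1 = Z.

K has 5 vertices, 5 edges.
rank ∂_0 = 0, rank ∂_1 = 4 ⇒ b_0 = 5 − 0 − 4 = 1; all invariant factors of ∂_1 are 1 so no torsion. So H_0 ≅ Z.
rank ∂_1 = 4, rank ∂_2 = 0 ⇒ b_1 = 5 − 4 − 0 = 1. So H_1 ≅ Z.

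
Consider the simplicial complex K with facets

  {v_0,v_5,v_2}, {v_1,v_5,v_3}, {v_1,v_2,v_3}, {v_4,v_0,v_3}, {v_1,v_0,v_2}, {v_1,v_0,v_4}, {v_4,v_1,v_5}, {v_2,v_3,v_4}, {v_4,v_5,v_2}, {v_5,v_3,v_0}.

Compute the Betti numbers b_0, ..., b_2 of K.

b_0 = 1, b_1 = 0, b_2 = 0.

K has 6 vertices, 15 edges, 10 triangles.
rank ∂_0 = 0, rank ∂_1 = 5 ⇒ b_0 = 6 − 0 − 5 = 1; all invariant factors of ∂_1 are 1 so no torsion. So H_0 = Z.
rank ∂_1 = 5, rank ∂_2 = 10 ⇒ b_1 = 15 − 5 − 10 = 0; ∂_2 has invariant factor(s) [2] giving torsion. So H_1 = Z/2.
rank ∂_2 = 10, rank ∂_3 = 0 ⇒ b_2 = 10 − 10 − 0 = 0. So H_2 = 0.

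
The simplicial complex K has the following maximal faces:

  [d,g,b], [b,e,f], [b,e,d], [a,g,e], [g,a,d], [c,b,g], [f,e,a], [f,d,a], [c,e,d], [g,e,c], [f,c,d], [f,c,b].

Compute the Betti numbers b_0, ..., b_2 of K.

b_0 = 1, b_1 = 0, b_2 = 0.

Fix the vertex order a < b < c < d < e < f < g and write every simplex with vertices in increasing order. Then dim K = 2 and the simplices of K are:

  0-simplices (7): a, b, c, d, e, f, g
  1-simplices (18): ad, ae, af, ag, bc, bd, be, bf, bg, cd, ce, cf, cg, de, df, dg, ef, eg
  2-simplices (12): adf, adg, aef, aeg, bcf, bcg, bde, bdg, bef, cde, cdf, ceg

so the chain groups are C_0 ≅ Z^7, C_1 ≅ Z^18, C_2 ≅ Z^12.

Boundary ∂_1: C_1 → C_0 is given by ∂[p,q] = [q] − [p].
This gives a 7×18 integer matrix of rank 6; reducing to Smith normal form yields diagonal entries (1,1,1,1,1,1).

Boundary ∂_2: C_2 → C_1 maps a triangle to the signed sum of its edges. For instance
  ∂cde = de − ce + cd,
  ∂bdg = dg − bg + bd.
The resulting 18×12 matrix has rank 12, and its Smith normal form has invariant factors (1,1,1,1,1,1,1,1,1,1,1,2).

From H_k ≅ ker(∂_k) / im(∂_{k+1}) we obtain:

  H_0: rank C_0 − rank ∂_1 = 7 − 6 = 1, and the invariant factors of ∂_1 are all 1, so H_0 = Z.
  H_1: rank ker ∂_1 − rank ∂_2 = (18 − 6) − 12 = 0, and ∂_2 has invariant factor 2 > 1, so H_1 = Z_2.
  H_2: rank ker ∂_2 − rank ∂_3 = (12 − 12) − 0 = 0, and there is no ∂_3, so H_2 = 0.

As a check, the Euler characteristic is 7 − 18 + 12 = 1, which agrees with 1 − 0 + 0 = 1.

Hence the Betti numbers are b_0 = 1, b_1 = 0, b_2 = 0.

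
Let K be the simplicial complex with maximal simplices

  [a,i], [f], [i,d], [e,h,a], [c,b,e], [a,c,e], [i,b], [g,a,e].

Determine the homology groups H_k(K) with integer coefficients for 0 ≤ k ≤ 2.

Take the total order a < b < c < d < e < f < g < h < i on the vertex set. Then K (dimension 2) consists of the simplices:

  0-simplices (9): a, b, c, d, e, f, g, h, i
  1-simplices (12): ac, ae, ag, ah, ai, bc, be, bi, ce, di, eg, eh
  2-simplices (4): ace, aeg, aeh, bce

Hence C_0 ≅ Z^9, C_1 ≅ Z^12, C_2 ≅ Z^4.

∂_1: C_1 → C_0 is given by ∂[p,q] = [q] − [p].
The 9×12 boundary matrix has rank 7 and Smith normal form diag(1,1,1,1,1,1,1).

The boundary map ∂_2: C_2 → C_1 acts by ∂[p,q,r] = [q,r] − [p,r] + [p,q]. For instance
  ∂bce = ce − be + bc,
  ∂ace = ce − ae + ac.
As a 12×4 matrix over Z this has rank 4, with invariant factors (1,1,1,1).

Now H_k = ker ∂_k / im ∂_{k+1}, so:

  H_0: rank C_0 − rank ∂_1 = 9 − 7 = 2, and the invariant factors of ∂_1 are all 1, so H_0 ≅ Z^2.
  H_1: rank ker ∂_1 − rank ∂_2 = (12 − 7) − 4 = 1, and the invariant factors of ∂_2 are all 1, so H_1 ≅ Z.
  H_2: rank ker ∂_2 − rank ∂_3 = (4 − 4) − 0 = 0, and there is no ∂_3, so H_2 ≅ 0.

H_0 = Z^2,  H_1 = Z,  H_2 = 0.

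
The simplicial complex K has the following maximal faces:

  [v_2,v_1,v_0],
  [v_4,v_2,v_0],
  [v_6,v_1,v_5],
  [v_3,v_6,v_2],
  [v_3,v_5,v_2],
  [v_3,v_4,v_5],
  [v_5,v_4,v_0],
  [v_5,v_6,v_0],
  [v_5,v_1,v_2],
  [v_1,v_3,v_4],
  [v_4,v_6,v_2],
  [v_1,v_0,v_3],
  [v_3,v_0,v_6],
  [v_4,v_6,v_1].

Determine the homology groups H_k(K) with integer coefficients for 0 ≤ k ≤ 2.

H_0 = Z,  H_1 = Z^2,  H_2 = Z.

We work with the vertex ordering v_0 < v_1 < v_2 < v_3 < v_4 < v_5 < v_6. The simplices of K, each written with vertices in increasing order, are:

  0-simplices (7): [v_0], [v_1], [v_2], [v_3], [v_4], [v_5], [v_6]
  1-simplices (21): (21 of them)
  2-simplices (14): (14 of them)

so the chain groups are C_0 ≅ Z^7, C_1 ≅ Z^21, C_2 ≅ Z^14.

Boundary ∂_1: C_1 → C_0 is given by ∂[p,q] = [q] − [p]. For instance
  ∂[v_1,v_4] = [v_4] − [v_1].
As a 7×21 matrix over Z this has rank 6, with invariant factors (1,1,1,1,1,1).

The boundary map ∂_2: C_2 → C_1 maps a triangle to the signed sum of its edges. For instance
  ∂[v_3,v_4,v_5] = [v_4,v_5] − [v_3,v_5] + [v_3,v_4],
  ∂[v_1,v_3,v_4] = [v_3,v_4] − [v_1,v_4] + [v_1,v_3].
The 21×14 boundary matrix has rank 13 and Smith normal form diag(1,1,1,1,1,1,1,1,1,1,1,1,1).

Computing H_k = (kernel of ∂_k) / (image of ∂_{k+1}):

  H_0: rank C_0 − rank ∂_1 = 7 − 6 = 1, and the invariant factors of ∂_1 are all 1, so H_0 = Z.
  H_1: rank ker ∂_1 − rank ∂_2 = (21 − 6) − 13 = 2, and the invariant factors of ∂_2 are all 1, so H_1 = Z^2.
  H_2: rank ker ∂_2 − rank ∂_3 = (14 − 13) − 0 = 1, and there is no ∂_3, so H_2 = Z.

As a check, the Euler characteristic is 7 − 21 + 14 = 0, which agrees with 1 − 2 + 1 = 0.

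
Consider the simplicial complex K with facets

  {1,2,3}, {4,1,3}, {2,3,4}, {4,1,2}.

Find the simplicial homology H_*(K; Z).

Order the vertices as 1 < 2 < 3 < 4. Listing each simplex with vertices in this order, K has dimension 2 with simplices:

  0-simplices (4): [1], [2], [3], [4]
  1-simplices (6): [1,2], [1,3], [1,4], [2,3], [2,4], [3,4]
  2-simplices (4): [1,2,3], [1,2,4], [1,3,4], [2,3,4]

giving chain groups C_0 ≅ Z^4, C_1 ≅ Z^6, C_2 ≅ Z^4.

The boundary map ∂_1: C_1 → C_0 maps an edge to its endpoints' difference, ∂[p,q] = q − p.
This gives a 4×6 integer matrix of rank 3; reducing to Smith normal form yields diagonal entries (1,1,1).

The boundary map ∂_2: C_2 → C_1 acts by ∂[p,q,r] = [q,r] − [p,r] + [p,q]. For instance
  ∂[1,2,3] = [2,3] − [1,3] + [1,2],
  ∂[2,3,4] = [3,4] − [2,4] + [2,3].
The 6×4 boundary matrix has rank 3 and Smith normal form diag(1,1,1).

Reading off H_k = ker ∂_k / im ∂_{k+1}:

  H_0: rank C_0 − rank ∂_1 = 4 − 3 = 1, and the invariant factors of ∂_1 are all 1, so H_0 ≅ Z.
  H_1: rank ker ∂_1 − rank ∂_2 = (6 − 3) − 3 = 0, and the invariant factors of ∂_2 are all 1, so H_1 ≅ 0.
  H_2: rank ker ∂_2 − rank ∂_3 = (4 − 3) − 0 = 1, and there is no ∂_3, so H_2 ≅ Z.

H_0 ≅ Z,  H_1 = 0,  H_2 ≅ Z.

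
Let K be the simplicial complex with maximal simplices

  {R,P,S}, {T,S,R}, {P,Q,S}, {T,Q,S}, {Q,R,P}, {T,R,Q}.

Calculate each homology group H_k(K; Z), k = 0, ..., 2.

We work with the vertex ordering P < Q < R < S < T. The simplices of K, each written with vertices in increasing order, are:

  0-simplices (5): P, Q, R, S, T
  1-simplices (9): PQ, PR, PS, QR, QS, QT, RS, RT, ST
  2-simplices (6): PQR, PQS, PRS, QRT, QST, RST

giving chain groups C_0 ≅ Z^5, C_1 ≅ Z^9, C_2 ≅ Z^6.

∂_1: C_1 → C_0 sends each edge [p,q] (with p < q) to q − p. For instance
  ∂QR = R − Q.
The 5×9 boundary matrix has rank 4 and Smith normal form diag(1,1,1,1).

Boundary ∂_2: C_2 → C_1 sends each 2-simplex [p,q,r] to [q,r] − [p,r] + [p,q]. For instance
  ∂QST = ST − QT + QS,
  ∂PRS = RS − PS + PR.
This gives a 9×6 integer matrix of rank 5; reducing to Smith normal form yields diagonal entries (1,1,1,1,1).

Reading off H_k = ker ∂_k / im ∂_{k+1}:

  H_0: rank C_0 − rank ∂_1 = 5 − 4 = 1, and the invariant factors of ∂_1 are all 1, so H_0 ≅ Z.
  H_1: rank ker ∂_1 − rank ∂_2 = (9 − 4) − 5 = 0, and the invariant factors of ∂_2 are all 1, so H_1 ≅ 0.
  H_2: rank ker ∂_2 − rank ∂_3 = (6 − 5) − 0 = 1, and there is no ∂_3, so H_2 ≅ Z.

(K is a triangulation of the 2-sphere S^2.)

H_0 ≅ Z,  H_1 = 0,  H_2 ≅ Z.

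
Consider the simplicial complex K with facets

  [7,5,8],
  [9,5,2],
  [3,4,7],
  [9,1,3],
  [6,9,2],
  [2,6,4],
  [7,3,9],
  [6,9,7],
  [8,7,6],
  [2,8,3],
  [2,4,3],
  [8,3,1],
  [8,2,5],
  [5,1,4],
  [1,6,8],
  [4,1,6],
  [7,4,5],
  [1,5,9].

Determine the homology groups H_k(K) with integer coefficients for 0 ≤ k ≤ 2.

H_0 = Z,  H_1 = Z^2,  H_2 = Z.

We work with the vertex ordering 1 < 2 < 3 < 4 < 5 < 6 < 7 < 8 < 9. The simplices of K, each written with vertices in increasing order, are:

  0-simplices (9): [1], [2], [3], [4], [5], [6], [7], [8], [9]
  1-simplices (27): (27 of them)
  2-simplices (18): [1,3,8], [1,3,9], [1,4,5], [1,4,6], [1,5,9], [1,6,8], [2,3,4], [2,3,8], [2,4,6], [2,5,8], [2,5,9], [2,6,9], [3,4,7], [3,7,9], [4,5,7], [5,7,8], [6,7,8], [6,7,9]

Hence C_0 ≅ Z^9, C_1 ≅ Z^27, C_2 ≅ Z^18.

∂_1: C_1 → C_0 is given by ∂[p,q] = [q] − [p]. For instance
  ∂[1,3] = [3] − [1].
This gives a 9×27 integer matrix of rank 8; reducing to Smith normal form yields diagonal entries (1,1,1,1,1,1,1,1).

The boundary map ∂_2: C_2 → C_1 acts by ∂[p,q,r] = [q,r] − [p,r] + [p,q]. For instance
  ∂[5,7,8] = [7,8] − [5,8] + [5,7],
  ∂[1,3,9] = [3,9] − [1,9] + [1,3].
This gives a 27×18 integer matrix of rank 17; reducing to Smith normal form yields diagonal entries (1,1,1,1,1,1,1,1,1,1,1,1,1,1,1,1,1).

From H_k ≅ ker(∂_k) / im(∂_{k+1}) we obtain:

  H_0: rank C_0 − rank ∂_1 = 9 − 8 = 1, and the invariant factors of ∂_1 are all 1, so H_0 ≅ Z.
  H_1: rank ker ∂_1 − rank ∂_2 = (27 − 8) − 17 = 2, and the invariant factors of ∂_2 are all 1, so H_1 ≅ Z^2.
  H_2: rank ker ∂_2 − rank ∂_3 = (18 − 17) − 0 = 1, and there is no ∂_3, so H_2 ≅ Z.

As a check, the Euler characteristic is 9 − 27 + 18 = 0, which agrees with 1 − 2 + 1 = 0.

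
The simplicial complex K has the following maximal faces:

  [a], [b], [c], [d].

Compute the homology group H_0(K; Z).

H_0 ≅ Z^4.

Order the vertices as a < b < c < d. Listing each simplex with vertices in this order, K has dimension 0 with simplices:

  0-simplices (4): a, b, c, d

Hence C_0 ≅ Z^4.

Now H_k = ker ∂_k / im ∂_{k+1}, so:

  H_0: rank C_0 − rank ∂_1 = 4 − 0 = 4, and there is no ∂_1, so H_0 = Z^4.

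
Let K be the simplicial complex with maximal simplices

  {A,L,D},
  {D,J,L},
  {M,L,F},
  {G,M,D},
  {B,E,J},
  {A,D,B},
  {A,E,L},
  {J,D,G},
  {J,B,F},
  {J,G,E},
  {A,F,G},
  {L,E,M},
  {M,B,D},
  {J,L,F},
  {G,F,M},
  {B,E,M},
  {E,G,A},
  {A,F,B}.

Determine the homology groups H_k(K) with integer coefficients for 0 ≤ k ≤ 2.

Fix the vertex order A < B < D < E < F < G < J < L < M and write every simplex with vertices in increasing order. Then dim K = 2 and the simplices of K are:

  0-simplices (9): A, B, D, E, F, G, J, L, M
  1-simplices (27): AB, AD, AE, AF, AG, AL, BD, BE, BF, BJ, BM, DG, DJ, DL, DM, EG, EJ, EL, EM, FG, FJ, FL, FM, GJ, GM, JL, LM
  2-simplices (18): ABD, ABF, ADL, AEG, AEL, AFG, BDM, BEJ, BEM, BFJ, DGJ, DGM, DJL, EGJ, ELM, FGM, FJL, FLM

giving chain groups C_0 ≅ Z^9, C_1 ≅ Z^27, C_2 ≅ Z^18.

Boundary ∂_1: C_1 → C_0 maps an edge to its endpoints' difference, ∂[p,q] = q − p. For instance
  ∂FJ = J − F.
As a 9×27 matrix over Z this has rank 8, with invariant factors (1,1,1,1,1,1,1,1).

Boundary ∂_2: C_2 → C_1 acts by ∂[p,q,r] = [q,r] − [p,r] + [p,q]. For instance
  ∂BFJ = FJ − BJ + BF,
  ∂BEJ = EJ − BJ + BE.
This gives a 27×18 integer matrix of rank 17; reducing to Smith normal form yields diagonal entries (1,1,1,1,1,1,1,1,1,1,1,1,1,1,1,1,1).

Reading off H_k = ker ∂_k / im ∂_{k+1}:

  H_0: rank C_0 − rank ∂_1 = 9 − 8 = 1, and the invariant factors of ∂_1 are all 1, so H_0 ≅ Z.
  H_1: rank ker ∂_1 − rank ∂_2 = (27 − 8) − 17 = 2, and the invariant factors of ∂_2 are all 1, so H_1 ≅ Z^2.
  H_2: rank ker ∂_2 − rank ∂_3 = (18 − 17) − 0 = 1, and there is no ∂_3, so H_2 ≅ Z.

H_0 ≅ Z,  H_1 ≅ Z^2,  H_2 ≅ Z.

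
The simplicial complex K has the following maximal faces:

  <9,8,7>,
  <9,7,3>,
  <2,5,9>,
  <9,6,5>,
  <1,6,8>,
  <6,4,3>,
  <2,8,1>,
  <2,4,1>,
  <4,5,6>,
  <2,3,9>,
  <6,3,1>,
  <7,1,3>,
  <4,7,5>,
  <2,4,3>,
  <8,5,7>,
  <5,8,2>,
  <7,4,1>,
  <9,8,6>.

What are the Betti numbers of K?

K has 9 vertices, 27 edges, 18 triangles.
rank ∂_0 = 0, rank ∂_1 = 8 ⇒ b_0 = 9 − 0 − 8 = 1; all invariant factors of ∂_1 are 1 so no torsion. So H_0 ≅ Z.
rank ∂_1 = 8, rank ∂_2 = 18 ⇒ b_1 = 27 − 8 − 18 = 1; ∂_2 has invariant factor(s) [2] giving torsion. So H_1 ≅ Z ⊕ Z/2.
rank ∂_2 = 18, rank ∂_3 = 0 ⇒ b_2 = 18 − 18 − 0 = 0. So H_2 ≅ 0.

b_0 = 1, b_1 = 1, b_2 = 0.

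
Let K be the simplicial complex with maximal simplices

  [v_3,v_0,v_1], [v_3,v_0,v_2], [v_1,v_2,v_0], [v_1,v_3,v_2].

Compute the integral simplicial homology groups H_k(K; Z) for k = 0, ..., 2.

H_0 ≅ Z,  H_1 = 0,  H_2 ≅ Z.

Take the total order v_0 < v_1 < v_2 < v_3 on the vertex set. Then K (dimension 2) consists of the simplices:

  0-simplices (4): [v_0], [v_1], [v_2], [v_3]
  1-simplices (6): [v_0,v_1], [v_0,v_2], [v_0,v_3], [v_1,v_2], [v_1,v_3], [v_2,v_3]
  2-simplices (4): [v_0,v_1,v_2], [v_0,v_1,v_3], [v_0,v_2,v_3], [v_1,v_2,v_3]

so the chain groups are C_0 ≅ Z^4, C_1 ≅ Z^6, C_2 ≅ Z^4.

The boundary map ∂_1: C_1 → C_0 sends each edge [p,q] (with p < q) to q − p. For instance
  ∂[v_0,v_3] = [v_3] − [v_0].
The 4×6 boundary matrix has rank 3 and Smith normal form diag(1,1,1).

Boundary ∂_2: C_2 → C_1 acts by ∂[p,q,r] = [q,r] − [p,r] + [p,q]. For instance
  ∂[v_0,v_1,v_2] = [v_1,v_2] − [v_0,v_2] + [v_0,v_1],
  ∂[v_0,v_1,v_3] = [v_1,v_3] − [v_0,v_3] + [v_0,v_1].
This gives a 6×4 integer matrix of rank 3; reducing to Smith normal form yields diagonal entries (1,1,1).

Now H_k = ker ∂_k / im ∂_{k+1}, so:

  H_0: rank C_0 − rank ∂_1 = 4 − 3 = 1, and the invariant factors of ∂_1 are all 1, so H_0 = Z.
  H_1: rank ker ∂_1 − rank ∂_2 = (6 − 3) − 3 = 0, and the invariant factors of ∂_2 are all 1, so H_1 = 0.
  H_2: rank ker ∂_2 − rank ∂_3 = (4 − 3) − 0 = 1, and there is no ∂_3, so H_2 = Z.

(K is a triangulation of the 2-sphere S^2.)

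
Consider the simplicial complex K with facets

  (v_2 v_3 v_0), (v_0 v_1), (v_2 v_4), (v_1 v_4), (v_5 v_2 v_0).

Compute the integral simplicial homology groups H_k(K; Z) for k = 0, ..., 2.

Fix the vertex order v_0 < v_1 < v_2 < v_3 < v_4 < v_5 and write every simplex with vertices in increasing order. Then dim K = 2 and the simplices of K are:

  0-simplices (6): [v_0], [v_1], [v_2], [v_3], [v_4], [v_5]
  1-simplices (8): [v_0,v_1], [v_0,v_2], [v_0,v_3], [v_0,v_5], [v_1,v_4], [v_2,v_3], [v_2,v_4], [v_2,v_5]
  2-simplices (2): [v_0,v_2,v_3], [v_0,v_2,v_5]

Hence C_0 ≅ Z^6, C_1 ≅ Z^8, C_2 ≅ Z^2.

Boundary ∂_1: C_1 → C_0 sends each edge [p,q] (with p < q) to q − p. For instance
  ∂[v_0,v_1] = [v_1] − [v_0].
This gives a 6×8 integer matrix of rank 5; reducing to Smith normal form yields diagonal entries (1,1,1,1,1).

Boundary ∂_2: C_2 → C_1 maps a triangle to the signed sum of its edges. For instance
  ∂[v_0,v_2,v_5] = [v_2,v_5] − [v_0,v_5] + [v_0,v_2],
  ∂[v_0,v_2,v_3] = [v_2,v_3] − [v_0,v_3] + [v_0,v_2].
The resulting 8×2 matrix has rank 2, and its Smith normal form has invariant factors (1,1).

From H_k ≅ ker(∂_k) / im(∂_{k+1}) we obtain:

  H_0: rank C_0 − rank ∂_1 = 6 − 5 = 1, and the invariant factors of ∂_1 are all 1, so H_0 ≅ Z.
  H_1: rank ker ∂_1 − rank ∂_2 = (8 − 5) − 2 = 1, and the invariant factors of ∂_2 are all 1, so H_1 ≅ Z.
  H_2: rank ker ∂_2 − rank ∂_3 = (2 − 2) − 0 = 0, and there is no ∂_3, so H_2 ≅ 0.

H_0 ≅ Z,  H_1 ≅ Z,  H_2 = 0.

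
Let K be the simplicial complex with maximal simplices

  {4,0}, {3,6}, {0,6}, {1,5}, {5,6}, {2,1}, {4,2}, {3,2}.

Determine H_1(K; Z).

Take the total order 0 < 1 < 2 < 3 < 4 < 5 < 6 on the vertex set. Then K (dimension 1) consists of the simplices:

  0-simplices (7): [0], [1], [2], [3], [4], [5], [6]
  1-simplices (8): [0,4], [0,6], [1,2], [1,5], [2,3], [2,4], [3,6], [5,6]

giving chain groups C_0 ≅ Z^7, C_1 ≅ Z^8.

Boundary ∂_1: C_1 → C_0 is given by ∂[p,q] = [q] − [p]. For instance
  ∂[2,4] = [4] − [2].
This gives a 7×8 integer matrix of rank 6; reducing to Smith normal form yields diagonal entries (1,1,1,1,1,1).

Computing H_k = (kernel of ∂_k) / (image of ∂_{k+1}):

  H_1: rank ker ∂_1 − rank ∂_2 = (8 − 6) − 0 = 2, and there is no ∂_2, so H_1 = Z^2.

H_1 = Z^2.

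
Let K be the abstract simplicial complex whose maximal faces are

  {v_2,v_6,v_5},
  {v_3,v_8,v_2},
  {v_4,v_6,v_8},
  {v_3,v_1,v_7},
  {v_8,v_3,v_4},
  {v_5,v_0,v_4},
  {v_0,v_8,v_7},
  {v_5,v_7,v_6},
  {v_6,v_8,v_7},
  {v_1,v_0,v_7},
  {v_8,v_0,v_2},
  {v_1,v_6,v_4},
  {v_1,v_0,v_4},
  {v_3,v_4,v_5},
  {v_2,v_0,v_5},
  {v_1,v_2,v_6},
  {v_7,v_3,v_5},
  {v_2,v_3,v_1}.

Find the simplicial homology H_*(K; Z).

H_0 ≅ Z,  H_1 ≅ Z^2,  H_2 ≅ Z.

Take the total order v_0 < v_1 < v_2 < v_3 < v_4 < v_5 < v_6 < v_7 < v_8 on the vertex set. Then K (dimension 2) consists of the simplices:

  0-simplices (9): [v_0], [v_1], [v_2], [v_3], [v_4], [v_5], [v_6], [v_7], [v_8]
  1-simplices (27): (27 of them)
  2-simplices (18): (18 of them)

so the chain groups are C_0 ≅ Z^9, C_1 ≅ Z^27, C_2 ≅ Z^18.

Boundary ∂_1: C_1 → C_0 maps an edge to its endpoints' difference, ∂[p,q] = q − p. For instance
  ∂[v_0,v_7] = [v_7] − [v_0].
As a 9×27 matrix over Z this has rank 8, with invariant factors (1,1,1,1,1,1,1,1).

The boundary map ∂_2: C_2 → C_1 maps a triangle to the signed sum of its edges. For instance
  ∂[v_5,v_6,v_7] = [v_6,v_7] − [v_5,v_7] + [v_5,v_6],
  ∂[v_1,v_2,v_3] = [v_2,v_3] − [v_1,v_3] + [v_1,v_2].
The resulting 27×18 matrix has rank 17, and its Smith normal form has invariant factors (1,1,1,1,1,1,1,1,1,1,1,1,1,1,1,1,1).

Reading off H_k = ker ∂_k / im ∂_{k+1}:

  H_0: rank C_0 − rank ∂_1 = 9 − 8 = 1, and the invariant factors of ∂_1 are all 1, so H_0 = Z.
  H_1: rank ker ∂_1 − rank ∂_2 = (27 − 8) − 17 = 2, and the invariant factors of ∂_2 are all 1, so H_1 = Z^2.
  H_2: rank ker ∂_2 − rank ∂_3 = (18 − 17) − 0 = 1, and there is no ∂_3, so H_2 = Z.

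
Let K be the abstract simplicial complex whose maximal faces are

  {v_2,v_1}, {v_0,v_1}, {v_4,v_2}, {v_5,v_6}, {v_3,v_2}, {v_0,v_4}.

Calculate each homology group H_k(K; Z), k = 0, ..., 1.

Take the total order v_0 < v_1 < v_2 < v_3 < v_4 < v_5 < v_6 on the vertex set. Then K (dimension 1) consists of the simplices:

  0-simplices (7): [v_0], [v_1], [v_2], [v_3], [v_4], [v_5], [v_6]
  1-simplices (6): [v_0,v_1], [v_0,v_4], [v_1,v_2], [v_2,v_3], [v_2,v_4], [v_5,v_6]

giving chain groups C_0 ≅ Z^7, C_1 ≅ Z^6.

Boundary ∂_1: C_1 → C_0 is given by ∂[p,q] = [q] − [p].
The resulting 7×6 matrix has rank 5, and its Smith normal form has invariant factors (1,1,1,1,1).

Computing H_k = (kernel of ∂_k) / (image of ∂_{k+1}):

  H_0: rank C_0 − rank ∂_1 = 7 − 5 = 2, and the invariant factors of ∂_1 are all 1, so H_0 ≅ Z^2.
  H_1: rank ker ∂_1 − rank ∂_2 = (6 − 5) − 0 = 1, and there is no ∂_2, so H_1 ≅ Z.

H_0 = Z^2,  H_1 = Z.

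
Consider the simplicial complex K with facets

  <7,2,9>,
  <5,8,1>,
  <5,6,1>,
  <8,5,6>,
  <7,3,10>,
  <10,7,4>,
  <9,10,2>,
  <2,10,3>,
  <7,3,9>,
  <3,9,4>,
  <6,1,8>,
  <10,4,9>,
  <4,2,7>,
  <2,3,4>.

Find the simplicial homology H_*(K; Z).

We work with the vertex ordering 1 < 2 < 3 < 4 < 5 < 6 < 7 < 8 < 9 < 10. The simplices of K, each written with vertices in increasing order, are:

  0-simplices (10): [1], [2], [3], [4], [5], [6], [7], [8], [9], [10]
  1-simplices (21): [1,5], [1,6], [1,8], [2,3], [2,4], [2,7], [2,9], [2,10], [3,4], [3,7], [3,9], [3,10], [4,7], [4,9], [4,10], [5,6], [5,8], [6,8], [7,9], [7,10], [9,10]
  2-simplices (14): [1,5,6], [1,5,8], [1,6,8], [2,3,4], [2,3,10], [2,4,7], [2,7,9], [2,9,10], [3,4,9], [3,7,9], [3,7,10], [4,7,10], [4,9,10], [5,6,8]

so the chain groups are C_0 ≅ Z^10, C_1 ≅ Z^21, C_2 ≅ Z^14.

The boundary map ∂_1: C_1 → C_0 is given by ∂[p,q] = [q] − [p]. For instance
  ∂[9,10] = [10] − [9].
The resulting 10×21 matrix has rank 8, and its Smith normal form has invariant factors (1,1,1,1,1,1,1,1).

∂_2: C_2 → C_1 sends each 2-simplex [p,q,r] to [q,r] − [p,r] + [p,q]. For instance
  ∂[2,4,7] = [4,7] − [2,7] + [2,4],
  ∂[1,6,8] = [6,8] − [1,8] + [1,6].
As a 21×14 matrix over Z this has rank 13, with invariant factors (1,1,1,1,1,1,1,1,1,1,1,1,2).

From H_k ≅ ker(∂_k) / im(∂_{k+1}) we obtain:

  H_0: rank C_0 − rank ∂_1 = 10 − 8 = 2, and the invariant factors of ∂_1 are all 1, so H_0 = Z^2.
  H_1: rank ker ∂_1 − rank ∂_2 = (21 − 8) − 13 = 0, and ∂_2 has invariant factor 2 > 1, so H_1 = Z/2Z.
  H_2: rank ker ∂_2 − rank ∂_3 = (14 − 13) − 0 = 1, and there is no ∂_3, so H_2 = Z.

H_0 = Z^2,  H_1 = Z/2Z,  H_2 = Z.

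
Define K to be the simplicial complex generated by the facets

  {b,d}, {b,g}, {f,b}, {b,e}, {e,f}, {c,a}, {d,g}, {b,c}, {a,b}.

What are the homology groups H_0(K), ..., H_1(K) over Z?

H_0 ≅ Z,  H_1 ≅ Z^3.

Fix the vertex order a < b < c < d < e < f < g and write every simplex with vertices in increasing order. Then dim K = 1 and the simplices of K are:

  0-simplices (7): a, b, c, d, e, f, g
  1-simplices (9): ab, ac, bc, bd, be, bf, bg, dg, ef

so the chain groups are C_0 ≅ Z^7, C_1 ≅ Z^9.

Boundary ∂_1: C_1 → C_0 sends each edge [p,q] (with p < q) to q − p. For instance
  ∂dg = g − d.
This gives a 7×9 integer matrix of rank 6; reducing to Smith normal form yields diagonal entries (1,1,1,1,1,1).

From H_k ≅ ker(∂_k) / im(∂_{k+1}) we obtain:

  H_0: rank C_0 − rank ∂_1 = 7 − 6 = 1, and the invariant factors of ∂_1 are all 1, so H_0 = Z.
  H_1: rank ker ∂_1 − rank ∂_2 = (9 − 6) − 0 = 3, and there is no ∂_2, so H_1 = Z^3.

(K is a triangulation of a wedge of 3 circles.)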